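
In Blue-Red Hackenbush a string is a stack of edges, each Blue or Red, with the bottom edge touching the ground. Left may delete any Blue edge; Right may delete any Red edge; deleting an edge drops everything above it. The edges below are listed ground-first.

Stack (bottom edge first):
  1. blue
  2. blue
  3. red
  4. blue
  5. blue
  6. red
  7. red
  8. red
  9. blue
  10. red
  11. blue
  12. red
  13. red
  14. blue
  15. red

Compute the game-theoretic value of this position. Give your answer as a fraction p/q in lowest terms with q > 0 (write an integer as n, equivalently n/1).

Recurse on prefixes of the 15-edge string blue blue red blue blue red red red blue red blue red red blue red:
b: Left { 0 }, Right { ∅ } → simplest 1
bb: Left { 0; 1 }, Right { ∅ } → simplest 2
bbr: Left { 0; 1 }, Right { 2 } → simplest 3/2
bbrb: Left { 0; 1; 3/2 }, Right { 2 } → simplest 7/4
bbrbb: Left { 0; 1; 3/2; 7/4 }, Right { 2 } → simplest 15/8
bbrbbr: Left { 0; 1; 3/2; 7/4 }, Right { 15/8; 2 } → simplest 29/16
bbrbbrr: Left { 0; 1; 3/2; 7/4 }, Right { 29/16; 15/8; 2 } → simplest 57/32
bbrbbrrr: Left { 0; 1; 3/2; 7/4 }, Right { 57/32; 29/16; 15/8; 2 } → simplest 113/64
bbrbbrrrb: Left { 0; 1; 3/2; 7/4; 113/64 }, Right { 57/32; 29/16; 15/8; 2 } → simplest 227/128
bbrbbrrrbr: Left { 0; 1; 3/2; 7/4; 113/64 }, Right { 227/128; 57/32; 29/16; 15/8; 2 } → simplest 453/256
bbrbbrrrbrb: Left { 0; 1; 3/2; 7/4; 113/64; 453/256 }, Right { 227/128; 57/32; 29/16; 15/8; 2 } → simplest 907/512
bbrbbrrrbrbr: Left { 0; 1; 3/2; 7/4; 113/64; 453/256 }, Right { 907/512; 227/128; 57/32; 29/16; 15/8; 2 } → simplest 1813/1024
bbrbbrrrbrbrr: Left { 0; 1; 3/2; 7/4; 113/64; 453/256 }, Right { 1813/1024; 907/512; 227/128; 57/32; 29/16; 15/8; 2 } → simplest 3625/2048
bbrbbrrrbrbrrb: Left { 0; 1; 3/2; 7/4; 113/64; 453/256; 3625/2048 }, Right { 1813/1024; 907/512; 227/128; 57/32; 29/16; 15/8; 2 } → simplest 7251/4096
bbrbbrrrbrbrrbr: Left { 0; 1; 3/2; 7/4; 113/64; 453/256; 3625/2048 }, Right { 7251/4096; 1813/1024; 907/512; 227/128; 57/32; 29/16; 15/8; 2 } → simplest 14501/8192

14501/8192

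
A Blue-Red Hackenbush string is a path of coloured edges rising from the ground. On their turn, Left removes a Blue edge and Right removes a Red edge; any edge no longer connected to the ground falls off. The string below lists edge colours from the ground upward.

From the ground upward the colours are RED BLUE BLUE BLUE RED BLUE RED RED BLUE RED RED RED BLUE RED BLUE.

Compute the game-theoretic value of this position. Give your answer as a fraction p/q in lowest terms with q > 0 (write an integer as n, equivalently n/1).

-2933/16384

v(R) = { none | 0 } => -1
v(RB) = { -1 | 0 } => -1/2
v(RBB) = { -1; -1/2 | 0 } => -1/4
v(RBBB) = { -1; -1/2; -1/4 | 0 } => -1/8
v(RBBBR) = { -1; -1/2; -1/4 | -1/8; 0 } => -3/16
v(RBBBRB) = { -1; -1/2; -1/4; -3/16 | -1/8; 0 } => -5/32
v(RBBBRBR) = { -1; -1/2; -1/4; -3/16 | -5/32; -1/8; 0 } => -11/64
v(RBBBRBRR) = { -1; -1/2; -1/4; -3/16 | -11/64; -5/32; -1/8; 0 } => -23/128
v(RBBBRBRRB) = { -1; -1/2; -1/4; -3/16; -23/128 | -11/64; -5/32; -1/8; 0 } => -45/256
v(RBBBRBRRBR) = { -1; -1/2; -1/4; -3/16; -23/128 | -45/256; -11/64; -5/32; -1/8; 0 } => -91/512
v(RBBBRBRRBRR) = { -1; -1/2; -1/4; -3/16; -23/128 | -91/512; -45/256; -11/64; -5/32; -1/8; 0 } => -183/1024
v(RBBBRBRRBRRR) = { -1; -1/2; -1/4; -3/16; -23/128 | -183/1024; -91/512; -45/256; -11/64; -5/32; -1/8; 0 } => -367/2048
v(RBBBRBRRBRRRB) = { -1; -1/2; -1/4; -3/16; -23/128; -367/2048 | -183/1024; -91/512; -45/256; -11/64; -5/32; -1/8; 0 } => -733/4096
v(RBBBRBRRBRRRBR) = { -1; -1/2; -1/4; -3/16; -23/128; -367/2048 | -733/4096; -183/1024; -91/512; -45/256; -11/64; -5/32; -1/8; 0 } => -1467/8192
v(RBBBRBRRBRRRBRB) = { -1; -1/2; -1/4; -3/16; -23/128; -367/2048; -1467/8192 | -733/4096; -183/1024; -91/512; -45/256; -11/64; -5/32; -1/8; 0 } => -2933/16384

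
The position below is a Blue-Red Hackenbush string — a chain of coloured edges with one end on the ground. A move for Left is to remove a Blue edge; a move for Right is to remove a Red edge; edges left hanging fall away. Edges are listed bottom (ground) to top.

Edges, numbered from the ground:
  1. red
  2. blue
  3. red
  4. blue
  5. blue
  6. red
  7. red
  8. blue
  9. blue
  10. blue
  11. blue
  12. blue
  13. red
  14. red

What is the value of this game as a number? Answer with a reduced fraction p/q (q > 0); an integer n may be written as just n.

Prefix values for red blue red blue blue red red blue blue blue blue blue red red via {L|R} + simplicity:
step 1: add red to get r; options L={  } R={ 0 } => -1
step 2: add blue to get rb; options L={ -1 } R={ 0 } => -1/2
step 3: add red to get rbr; options L={ -1 } R={ -1/2 0 } => -3/4
step 4: add blue to get rbrb; options L={ -1 -3/4 } R={ -1/2 0 } => -5/8
step 5: add blue to get rbrbb; options L={ -1 -3/4 -5/8 } R={ -1/2 0 } => -9/16
step 6: add red to get rbrbbr; options L={ -1 -3/4 -5/8 } R={ -9/16 -1/2 0 } => -19/32
step 7: add red to get rbrbbrr; options L={ -1 -3/4 -5/8 } R={ -19/32 -9/16 -1/2 0 } => -39/64
step 8: add blue to get rbrbbrrb; options L={ -1 -3/4 -5/8 -39/64 } R={ -19/32 -9/16 -1/2 0 } => -77/128
step 9: add blue to get rbrbbrrbb; options L={ -1 -3/4 -5/8 -39/64 -77/128 } R={ -19/32 -9/16 -1/2 0 } => -153/256
step 10: add blue to get rbrbbrrbbb; options L={ -1 -3/4 -5/8 -39/64 -77/128 -153/256 } R={ -19/32 -9/16 -1/2 0 } => -305/512
step 11: add blue to get rbrbbrrbbbb; options L={ -1 -3/4 -5/8 -39/64 -77/128 -153/256 -305/512 } R={ -19/32 -9/16 -1/2 0 } => -609/1024
step 12: add blue to get rbrbbrrbbbbb; options L={ -1 -3/4 -5/8 -39/64 -77/128 -153/256 -305/512 -609/1024 } R={ -19/32 -9/16 -1/2 0 } => -1217/2048
step 13: add red to get rbrbbrrbbbbbr; options L={ -1 -3/4 -5/8 -39/64 -77/128 -153/256 -305/512 -609/1024 } R={ -1217/2048 -19/32 -9/16 -1/2 0 } => -2435/4096
step 14: add red to get rbrbbrrbbbbbrr; options L={ -1 -3/4 -5/8 -39/64 -77/128 -153/256 -305/512 -609/1024 } R={ -2435/4096 -1217/2048 -19/32 -9/16 -1/2 0 } => -4871/8192

-4871/8192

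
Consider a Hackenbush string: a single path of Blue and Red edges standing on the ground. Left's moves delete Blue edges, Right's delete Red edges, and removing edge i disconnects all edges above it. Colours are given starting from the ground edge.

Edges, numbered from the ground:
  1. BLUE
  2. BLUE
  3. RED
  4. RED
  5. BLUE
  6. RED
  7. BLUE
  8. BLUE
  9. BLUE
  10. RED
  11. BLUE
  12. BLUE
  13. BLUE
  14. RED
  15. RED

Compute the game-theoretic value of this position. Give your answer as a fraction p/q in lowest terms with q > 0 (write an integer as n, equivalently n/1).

v_1 [B]  L=[0]  R=[none]  ⇒ 1
v_2 [BB]  L=[0, 1]  R=[none]  ⇒ 2
v_3 [BBR]  L=[0, 1]  R=[2]  ⇒ 3/2
v_4 [BBRR]  L=[0, 1]  R=[3/2, 2]  ⇒ 5/4
v_5 [BBRRB]  L=[0, 1, 5/4]  R=[3/2, 2]  ⇒ 11/8
v_6 [BBRRBR]  L=[0, 1, 5/4]  R=[11/8, 3/2, 2]  ⇒ 21/16
v_7 [BBRRBRB]  L=[0, 1, 5/4, 21/16]  R=[11/8, 3/2, 2]  ⇒ 43/32
v_8 [BBRRBRBB]  L=[0, 1, 5/4, 21/16, 43/32]  R=[11/8, 3/2, 2]  ⇒ 87/64
v_9 [BBRRBRBBB]  L=[0, 1, 5/4, 21/16, 43/32, 87/64]  R=[11/8, 3/2, 2]  ⇒ 175/128
v_10 [BBRRBRBBBR]  L=[0, 1, 5/4, 21/16, 43/32, 87/64]  R=[175/128, 11/8, 3/2, 2]  ⇒ 349/256
v_11 [BBRRBRBBBRB]  L=[0, 1, 5/4, 21/16, 43/32, 87/64, 349/256]  R=[175/128, 11/8, 3/2, 2]  ⇒ 699/512
v_12 [BBRRBRBBBRBB]  L=[0, 1, 5/4, 21/16, 43/32, 87/64, 349/256, 699/512]  R=[175/128, 11/8, 3/2, 2]  ⇒ 1399/1024
v_13 [BBRRBRBBBRBBB]  L=[0, 1, 5/4, 21/16, 43/32, 87/64, 349/256, 699/512, 1399/1024]  R=[175/128, 11/8, 3/2, 2]  ⇒ 2799/2048
v_14 [BBRRBRBBBRBBBR]  L=[0, 1, 5/4, 21/16, 43/32, 87/64, 349/256, 699/512, 1399/1024]  R=[2799/2048, 175/128, 11/8, 3/2, 2]  ⇒ 5597/4096
v_15 [BBRRBRBBBRBBBRR]  L=[0, 1, 5/4, 21/16, 43/32, 87/64, 349/256, 699/512, 1399/1024]  R=[5597/4096, 2799/2048, 175/128, 11/8, 3/2, 2]  ⇒ 11193/8192

11193/8192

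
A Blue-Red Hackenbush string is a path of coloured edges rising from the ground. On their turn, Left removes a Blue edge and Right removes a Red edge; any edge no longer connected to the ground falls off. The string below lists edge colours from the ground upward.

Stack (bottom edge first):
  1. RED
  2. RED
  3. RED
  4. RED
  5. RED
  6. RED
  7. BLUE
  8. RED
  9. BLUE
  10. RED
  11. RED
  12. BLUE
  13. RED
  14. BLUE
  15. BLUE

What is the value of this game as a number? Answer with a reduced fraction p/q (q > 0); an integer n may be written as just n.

Recurse on prefixes of the 15-edge string RED RED RED RED RED RED BLUE RED BLUE RED RED BLUE RED BLUE BLUE:
step 1: add RED to get R; options L={ ∅ } R={ 0 } → -1
step 2: add RED to get RR; options L={ ∅ } R={ -1; 0 } → -2
step 3: add RED to get RRR; options L={ ∅ } R={ -2; -1; 0 } → -3
step 4: add RED to get RRRR; options L={ ∅ } R={ -3; -2; -1; 0 } → -4
step 5: add RED to get RRRRR; options L={ ∅ } R={ -4; -3; -2; -1; 0 } → -5
step 6: add RED to get RRRRRR; options L={ ∅ } R={ -5; -4; -3; -2; -1; 0 } → -6
step 7: add BLUE to get RRRRRRB; options L={ -6 } R={ -5; -4; -3; -2; -1; 0 } → -11/2
step 8: add RED to get RRRRRRBR; options L={ -6 } R={ -11/2; -5; -4; -3; -2; -1; 0 } → -23/4
step 9: add BLUE to get RRRRRRBRB; options L={ -6; -23/4 } R={ -11/2; -5; -4; -3; -2; -1; 0 } → -45/8
step 10: add RED to get RRRRRRBRBR; options L={ -6; -23/4 } R={ -45/8; -11/2; -5; -4; -3; -2; -1; 0 } → -91/16
step 11: add RED to get RRRRRRBRBRR; options L={ -6; -23/4 } R={ -91/16; -45/8; -11/2; -5; -4; -3; -2; -1; 0 } → -183/32
step 12: add BLUE to get RRRRRRBRBRRB; options L={ -6; -23/4; -183/32 } R={ -91/16; -45/8; -11/2; -5; -4; -3; -2; -1; 0 } → -365/64
step 13: add RED to get RRRRRRBRBRRBR; options L={ -6; -23/4; -183/32 } R={ -365/64; -91/16; -45/8; -11/2; -5; -4; -3; -2; -1; 0 } → -731/128
step 14: add BLUE to get RRRRRRBRBRRBRB; options L={ -6; -23/4; -183/32; -731/128 } R={ -365/64; -91/16; -45/8; -11/2; -5; -4; -3; -2; -1; 0 } → -1461/256
step 15: add BLUE to get RRRRRRBRBRRBRBB; options L={ -6; -23/4; -183/32; -731/128; -1461/256 } R={ -365/64; -91/16; -45/8; -11/2; -5; -4; -3; -2; -1; 0 } → -2921/512

-2921/512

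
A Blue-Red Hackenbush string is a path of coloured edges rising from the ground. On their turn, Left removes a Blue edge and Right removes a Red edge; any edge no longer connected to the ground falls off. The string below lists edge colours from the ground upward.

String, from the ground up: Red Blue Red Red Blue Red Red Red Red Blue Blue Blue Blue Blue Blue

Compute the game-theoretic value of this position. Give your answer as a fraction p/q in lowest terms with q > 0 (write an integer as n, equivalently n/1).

-14209/16384

Recurse on prefixes of the 15-edge string Red Blue Red Red Blue Red Red Red Red Blue Blue Blue Blue Blue Blue:
1 of 15 · R · max L −∞ · min R 0 so -1
2 of 15 · RB · max L -1 · min R 0 so -1/2
3 of 15 · RBR · max L -1 · min R -1/2 so -3/4
4 of 15 · RBRR · max L -1 · min R -3/4 so -7/8
5 of 15 · RBRRB · max L -7/8 · min R -3/4 so -13/16
6 of 15 · RBRRBR · max L -7/8 · min R -13/16 so -27/32
7 of 15 · RBRRBRR · max L -7/8 · min R -27/32 so -55/64
8 of 15 · RBRRBRRR · max L -7/8 · min R -55/64 so -111/128
9 of 15 · RBRRBRRRR · max L -7/8 · min R -111/128 so -223/256
10 of 15 · RBRRBRRRRB · max L -223/256 · min R -111/128 so -445/512
11 of 15 · RBRRBRRRRBB · max L -445/512 · min R -111/128 so -889/1024
12 of 15 · RBRRBRRRRBBB · max L -889/1024 · min R -111/128 so -1777/2048
13 of 15 · RBRRBRRRRBBBB · max L -1777/2048 · min R -111/128 so -3553/4096
14 of 15 · RBRRBRRRRBBBBB · max L -3553/4096 · min R -111/128 so -7105/8192
15 of 15 · RBRRBRRRRBBBBBB · max L -7105/8192 · min R -111/128 so -14209/16384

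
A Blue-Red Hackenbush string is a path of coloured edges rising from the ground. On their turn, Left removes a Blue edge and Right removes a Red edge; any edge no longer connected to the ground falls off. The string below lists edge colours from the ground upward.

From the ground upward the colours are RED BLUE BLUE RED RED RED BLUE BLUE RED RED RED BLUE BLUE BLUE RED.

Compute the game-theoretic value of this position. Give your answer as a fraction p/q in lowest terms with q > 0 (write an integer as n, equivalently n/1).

-7395/16384

1 of 15 · R · max L −∞ · min R 0 gives -1
2 of 15 · RB · max L -1 · min R 0 gives -1/2
3 of 15 · RBB · max L -1/2 · min R 0 gives -1/4
4 of 15 · RBBR · max L -1/2 · min R -1/4 gives -3/8
5 of 15 · RBBRR · max L -1/2 · min R -3/8 gives -7/16
6 of 15 · RBBRRR · max L -1/2 · min R -7/16 gives -15/32
7 of 15 · RBBRRRB · max L -15/32 · min R -7/16 gives -29/64
8 of 15 · RBBRRRBB · max L -29/64 · min R -7/16 gives -57/128
9 of 15 · RBBRRRBBR · max L -29/64 · min R -57/128 gives -115/256
10 of 15 · RBBRRRBBRR · max L -29/64 · min R -115/256 gives -231/512
11 of 15 · RBBRRRBBRRR · max L -29/64 · min R -231/512 gives -463/1024
12 of 15 · RBBRRRBBRRRB · max L -463/1024 · min R -231/512 gives -925/2048
13 of 15 · RBBRRRBBRRRBB · max L -925/2048 · min R -231/512 gives -1849/4096
14 of 15 · RBBRRRBBRRRBBB · max L -1849/4096 · min R -231/512 gives -3697/8192
15 of 15 · RBBRRRBBRRRBBBR · max L -1849/4096 · min R -3697/8192 gives -7395/16384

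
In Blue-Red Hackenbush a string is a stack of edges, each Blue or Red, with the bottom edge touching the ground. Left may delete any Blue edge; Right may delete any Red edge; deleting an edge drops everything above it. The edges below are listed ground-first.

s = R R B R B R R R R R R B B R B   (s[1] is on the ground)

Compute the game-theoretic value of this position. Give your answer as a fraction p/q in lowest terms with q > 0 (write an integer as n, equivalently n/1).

R: Left {  }, Right { 0 } ⇒ simplest -1
RR: Left {  }, Right { -1, 0 } ⇒ simplest -2
RRB: Left { -2 }, Right { -1, 0 } ⇒ simplest -3/2
RRBR: Left { -2 }, Right { -3/2, -1, 0 } ⇒ simplest -7/4
RRBRB: Left { -2, -7/4 }, Right { -3/2, -1, 0 } ⇒ simplest -13/8
RRBRBR: Left { -2, -7/4 }, Right { -13/8, -3/2, -1, 0 } ⇒ simplest -27/16
RRBRBRR: Left { -2, -7/4 }, Right { -27/16, -13/8, -3/2, -1, 0 } ⇒ simplest -55/32
RRBRBRRR: Left { -2, -7/4 }, Right { -55/32, -27/16, -13/8, -3/2, -1, 0 } ⇒ simplest -111/64
RRBRBRRRR: Left { -2, -7/4 }, Right { -111/64, -55/32, -27/16, -13/8, -3/2, -1, 0 } ⇒ simplest -223/128
RRBRBRRRRR: Left { -2, -7/4 }, Right { -223/128, -111/64, -55/32, -27/16, -13/8, -3/2, -1, 0 } ⇒ simplest -447/256
RRBRBRRRRRR: Left { -2, -7/4 }, Right { -447/256, -223/128, -111/64, -55/32, -27/16, -13/8, -3/2, -1, 0 } ⇒ simplest -895/512
RRBRBRRRRRRB: Left { -2, -7/4, -895/512 }, Right { -447/256, -223/128, -111/64, -55/32, -27/16, -13/8, -3/2, -1, 0 } ⇒ simplest -1789/1024
RRBRBRRRRRRBB: Left { -2, -7/4, -895/512, -1789/1024 }, Right { -447/256, -223/128, -111/64, -55/32, -27/16, -13/8, -3/2, -1, 0 } ⇒ simplest -3577/2048
RRBRBRRRRRRBBR: Left { -2, -7/4, -895/512, -1789/1024 }, Right { -3577/2048, -447/256, -223/128, -111/64, -55/32, -27/16, -13/8, -3/2, -1, 0 } ⇒ simplest -7155/4096
RRBRBRRRRRRBBRB: Left { -2, -7/4, -895/512, -1789/1024, -7155/4096 }, Right { -3577/2048, -447/256, -223/128, -111/64, -55/32, -27/16, -13/8, -3/2, -1, 0 } ⇒ simplest -14309/8192

-14309/8192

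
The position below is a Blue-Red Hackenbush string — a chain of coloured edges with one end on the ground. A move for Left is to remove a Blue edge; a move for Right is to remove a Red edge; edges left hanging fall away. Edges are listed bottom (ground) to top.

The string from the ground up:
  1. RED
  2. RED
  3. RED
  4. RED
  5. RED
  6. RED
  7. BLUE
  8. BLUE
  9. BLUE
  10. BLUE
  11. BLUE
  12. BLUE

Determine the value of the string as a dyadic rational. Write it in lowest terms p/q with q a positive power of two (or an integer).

-321/64

Recurse on prefixes of the 12-edge string RED RED RED RED RED RED BLUE BLUE BLUE BLUE BLUE BLUE:
1 of 12 · R · max L −∞ · min R 0 -> -1
2 of 12 · RR · max L −∞ · min R -1 -> -2
3 of 12 · RRR · max L −∞ · min R -2 -> -3
4 of 12 · RRRR · max L −∞ · min R -3 -> -4
5 of 12 · RRRRR · max L −∞ · min R -4 -> -5
6 of 12 · RRRRRR · max L −∞ · min R -5 -> -6
7 of 12 · RRRRRRB · max L -6 · min R -5 -> -11/2
8 of 12 · RRRRRRBB · max L -11/2 · min R -5 -> -21/4
9 of 12 · RRRRRRBBB · max L -21/4 · min R -5 -> -41/8
10 of 12 · RRRRRRBBBB · max L -41/8 · min R -5 -> -81/16
11 of 12 · RRRRRRBBBBB · max L -81/16 · min R -5 -> -161/32
12 of 12 · RRRRRRBBBBBB · max L -161/32 · min R -5 -> -321/64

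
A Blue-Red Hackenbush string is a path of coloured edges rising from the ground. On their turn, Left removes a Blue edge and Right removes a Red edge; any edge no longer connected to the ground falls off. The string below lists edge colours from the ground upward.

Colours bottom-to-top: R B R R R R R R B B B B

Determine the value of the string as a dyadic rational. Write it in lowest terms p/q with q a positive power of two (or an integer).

Build G(s[:k]) for k = 1..12, string s = R B R R R R R R B B B B.
G(R) = { none | 0 } so -1
G(RB) = { -1 | 0 } so -1/2
G(RBR) = { -1 | -1/2,0 } so -3/4
G(RBRR) = { -1 | -3/4,-1/2,0 } so -7/8
G(RBRRR) = { -1 | -7/8,-3/4,-1/2,0 } so -15/16
G(RBRRRR) = { -1 | -15/16,-7/8,-3/4,-1/2,0 } so -31/32
G(RBRRRRR) = { -1 | -31/32,-15/16,-7/8,-3/4,-1/2,0 } so -63/64
G(RBRRRRRR) = { -1 | -63/64,-31/32,-15/16,-7/8,-3/4,-1/2,0 } so -127/128
G(RBRRRRRRB) = { -1,-127/128 | -63/64,-31/32,-15/16,-7/8,-3/4,-1/2,0 } so -253/256
G(RBRRRRRRBB) = { -1,-127/128,-253/256 | -63/64,-31/32,-15/16,-7/8,-3/4,-1/2,0 } so -505/512
G(RBRRRRRRBBB) = { -1,-127/128,-253/256,-505/512 | -63/64,-31/32,-15/16,-7/8,-3/4,-1/2,0 } so -1009/1024
G(RBRRRRRRBBBB) = { -1,-127/128,-253/256,-505/512,-1009/1024 | -63/64,-31/32,-15/16,-7/8,-3/4,-1/2,0 } so -2017/2048

-2017/2048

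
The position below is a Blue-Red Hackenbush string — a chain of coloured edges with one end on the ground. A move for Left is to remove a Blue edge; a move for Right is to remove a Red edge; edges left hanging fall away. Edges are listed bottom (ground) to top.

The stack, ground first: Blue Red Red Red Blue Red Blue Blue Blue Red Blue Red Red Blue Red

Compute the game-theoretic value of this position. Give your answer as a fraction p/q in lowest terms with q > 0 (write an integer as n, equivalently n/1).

step 1: add Blue to get B; options L={ 0 } R={ — } gives 1
step 2: add Red to get BR; options L={ 0 } R={ 1 } gives 1/2
step 3: add Red to get BRR; options L={ 0 } R={ 1/2, 1 } gives 1/4
step 4: add Red to get BRRR; options L={ 0 } R={ 1/4, 1/2, 1 } gives 1/8
step 5: add Blue to get BRRRB; options L={ 0, 1/8 } R={ 1/4, 1/2, 1 } gives 3/16
step 6: add Red to get BRRRBR; options L={ 0, 1/8 } R={ 3/16, 1/4, 1/2, 1 } gives 5/32
step 7: add Blue to get BRRRBRB; options L={ 0, 1/8, 5/32 } R={ 3/16, 1/4, 1/2, 1 } gives 11/64
step 8: add Blue to get BRRRBRBB; options L={ 0, 1/8, 5/32, 11/64 } R={ 3/16, 1/4, 1/2, 1 } gives 23/128
step 9: add Blue to get BRRRBRBBB; options L={ 0, 1/8, 5/32, 11/64, 23/128 } R={ 3/16, 1/4, 1/2, 1 } gives 47/256
step 10: add Red to get BRRRBRBBBR; options L={ 0, 1/8, 5/32, 11/64, 23/128 } R={ 47/256, 3/16, 1/4, 1/2, 1 } gives 93/512
step 11: add Blue to get BRRRBRBBBRB; options L={ 0, 1/8, 5/32, 11/64, 23/128, 93/512 } R={ 47/256, 3/16, 1/4, 1/2, 1 } gives 187/1024
step 12: add Red to get BRRRBRBBBRBR; options L={ 0, 1/8, 5/32, 11/64, 23/128, 93/512 } R={ 187/1024, 47/256, 3/16, 1/4, 1/2, 1 } gives 373/2048
step 13: add Red to get BRRRBRBBBRBRR; options L={ 0, 1/8, 5/32, 11/64, 23/128, 93/512 } R={ 373/2048, 187/1024, 47/256, 3/16, 1/4, 1/2, 1 } gives 745/4096
step 14: add Blue to get BRRRBRBBBRBRRB; options L={ 0, 1/8, 5/32, 11/64, 23/128, 93/512, 745/4096 } R={ 373/2048, 187/1024, 47/256, 3/16, 1/4, 1/2, 1 } gives 1491/8192
step 15: add Red to get BRRRBRBBBRBRRBR; options L={ 0, 1/8, 5/32, 11/64, 23/128, 93/512, 745/4096 } R={ 1491/8192, 373/2048, 187/1024, 47/256, 3/16, 1/4, 1/2, 1 } gives 2981/16384

2981/16384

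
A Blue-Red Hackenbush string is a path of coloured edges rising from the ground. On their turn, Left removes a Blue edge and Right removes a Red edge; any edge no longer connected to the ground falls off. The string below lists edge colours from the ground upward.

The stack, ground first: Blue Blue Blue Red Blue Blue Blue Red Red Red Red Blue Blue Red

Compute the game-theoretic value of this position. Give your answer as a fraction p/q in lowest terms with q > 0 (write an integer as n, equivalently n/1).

5901/2048

Recurse on prefixes of the 14-edge string Blue Blue Blue Red Blue Blue Blue Red Red Red Red Blue Blue Red:
step 1: add Blue to get B; options L={ 0 } R={ (no moves) } => 1
step 2: add Blue to get BB; options L={ 0; 1 } R={ (no moves) } => 2
step 3: add Blue to get BBB; options L={ 0; 1; 2 } R={ (no moves) } => 3
step 4: add Red to get BBBR; options L={ 0; 1; 2 } R={ 3 } => 5/2
step 5: add Blue to get BBBRB; options L={ 0; 1; 2; 5/2 } R={ 3 } => 11/4
step 6: add Blue to get BBBRBB; options L={ 0; 1; 2; 5/2; 11/4 } R={ 3 } => 23/8
step 7: add Blue to get BBBRBBB; options L={ 0; 1; 2; 5/2; 11/4; 23/8 } R={ 3 } => 47/16
step 8: add Red to get BBBRBBBR; options L={ 0; 1; 2; 5/2; 11/4; 23/8 } R={ 47/16; 3 } => 93/32
step 9: add Red to get BBBRBBBRR; options L={ 0; 1; 2; 5/2; 11/4; 23/8 } R={ 93/32; 47/16; 3 } => 185/64
step 10: add Red to get BBBRBBBRRR; options L={ 0; 1; 2; 5/2; 11/4; 23/8 } R={ 185/64; 93/32; 47/16; 3 } => 369/128
step 11: add Red to get BBBRBBBRRRR; options L={ 0; 1; 2; 5/2; 11/4; 23/8 } R={ 369/128; 185/64; 93/32; 47/16; 3 } => 737/256
step 12: add Blue to get BBBRBBBRRRRB; options L={ 0; 1; 2; 5/2; 11/4; 23/8; 737/256 } R={ 369/128; 185/64; 93/32; 47/16; 3 } => 1475/512
step 13: add Blue to get BBBRBBBRRRRBB; options L={ 0; 1; 2; 5/2; 11/4; 23/8; 737/256; 1475/512 } R={ 369/128; 185/64; 93/32; 47/16; 3 } => 2951/1024
step 14: add Red to get BBBRBBBRRRRBBR; options L={ 0; 1; 2; 5/2; 11/4; 23/8; 737/256; 1475/512 } R={ 2951/1024; 369/128; 185/64; 93/32; 47/16; 3 } => 5901/2048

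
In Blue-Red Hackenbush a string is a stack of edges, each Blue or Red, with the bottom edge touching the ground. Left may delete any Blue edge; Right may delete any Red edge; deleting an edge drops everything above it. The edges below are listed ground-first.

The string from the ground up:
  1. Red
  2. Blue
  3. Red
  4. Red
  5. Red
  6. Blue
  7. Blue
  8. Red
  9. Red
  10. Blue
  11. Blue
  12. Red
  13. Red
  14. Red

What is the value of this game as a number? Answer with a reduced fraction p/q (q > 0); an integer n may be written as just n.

-7375/8192

1 of 14 · R · max L −∞ · min R 0 gives -1
2 of 14 · RB · max L -1 · min R 0 gives -1/2
3 of 14 · RBR · max L -1 · min R -1/2 gives -3/4
4 of 14 · RBRR · max L -1 · min R -3/4 gives -7/8
5 of 14 · RBRRR · max L -1 · min R -7/8 gives -15/16
6 of 14 · RBRRRB · max L -15/16 · min R -7/8 gives -29/32
7 of 14 · RBRRRBB · max L -29/32 · min R -7/8 gives -57/64
8 of 14 · RBRRRBBR · max L -29/32 · min R -57/64 gives -115/128
9 of 14 · RBRRRBBRR · max L -29/32 · min R -115/128 gives -231/256
10 of 14 · RBRRRBBRRB · max L -231/256 · min R -115/128 gives -461/512
11 of 14 · RBRRRBBRRBB · max L -461/512 · min R -115/128 gives -921/1024
12 of 14 · RBRRRBBRRBBR · max L -461/512 · min R -921/1024 gives -1843/2048
13 of 14 · RBRRRBBRRBBRR · max L -461/512 · min R -1843/2048 gives -3687/4096
14 of 14 · RBRRRBBRRBBRRR · max L -461/512 · min R -3687/4096 gives -7375/8192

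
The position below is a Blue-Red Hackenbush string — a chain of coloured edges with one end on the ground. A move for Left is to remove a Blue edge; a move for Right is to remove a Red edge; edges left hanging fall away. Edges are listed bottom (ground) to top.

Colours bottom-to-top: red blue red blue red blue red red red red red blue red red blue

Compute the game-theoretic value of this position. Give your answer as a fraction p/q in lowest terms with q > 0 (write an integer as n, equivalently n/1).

Prefix values for red blue red blue red blue red red red red red blue red red blue via {L|R} + simplicity:
value_1 [r]  L=[∅]  R=[0]  → -1
value_2 [rb]  L=[-1]  R=[0]  → -1/2
value_3 [rbr]  L=[-1]  R=[-1/2; 0]  → -3/4
value_4 [rbrb]  L=[-1; -3/4]  R=[-1/2; 0]  → -5/8
value_5 [rbrbr]  L=[-1; -3/4]  R=[-5/8; -1/2; 0]  → -11/16
value_6 [rbrbrb]  L=[-1; -3/4; -11/16]  R=[-5/8; -1/2; 0]  → -21/32
value_7 [rbrbrbr]  L=[-1; -3/4; -11/16]  R=[-21/32; -5/8; -1/2; 0]  → -43/64
value_8 [rbrbrbrr]  L=[-1; -3/4; -11/16]  R=[-43/64; -21/32; -5/8; -1/2; 0]  → -87/128
value_9 [rbrbrbrrr]  L=[-1; -3/4; -11/16]  R=[-87/128; -43/64; -21/32; -5/8; -1/2; 0]  → -175/256
value_10 [rbrbrbrrrr]  L=[-1; -3/4; -11/16]  R=[-175/256; -87/128; -43/64; -21/32; -5/8; -1/2; 0]  → -351/512
value_11 [rbrbrbrrrrr]  L=[-1; -3/4; -11/16]  R=[-351/512; -175/256; -87/128; -43/64; -21/32; -5/8; -1/2; 0]  → -703/1024
value_12 [rbrbrbrrrrrb]  L=[-1; -3/4; -11/16; -703/1024]  R=[-351/512; -175/256; -87/128; -43/64; -21/32; -5/8; -1/2; 0]  → -1405/2048
value_13 [rbrbrbrrrrrbr]  L=[-1; -3/4; -11/16; -703/1024]  R=[-1405/2048; -351/512; -175/256; -87/128; -43/64; -21/32; -5/8; -1/2; 0]  → -2811/4096
value_14 [rbrbrbrrrrrbrr]  L=[-1; -3/4; -11/16; -703/1024]  R=[-2811/4096; -1405/2048; -351/512; -175/256; -87/128; -43/64; -21/32; -5/8; -1/2; 0]  → -5623/8192
value_15 [rbrbrbrrrrrbrrb]  L=[-1; -3/4; -11/16; -703/1024; -5623/8192]  R=[-2811/4096; -1405/2048; -351/512; -175/256; -87/128; -43/64; -21/32; -5/8; -1/2; 0]  → -11245/16384

-11245/16384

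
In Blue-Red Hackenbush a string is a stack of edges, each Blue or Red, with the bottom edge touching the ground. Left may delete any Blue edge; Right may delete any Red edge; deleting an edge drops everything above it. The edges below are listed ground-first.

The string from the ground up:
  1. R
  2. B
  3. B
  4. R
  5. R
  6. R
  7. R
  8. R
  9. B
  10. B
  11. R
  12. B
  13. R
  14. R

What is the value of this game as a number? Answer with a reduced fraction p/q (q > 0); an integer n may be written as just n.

R: Left { — }, Right { 0 } → simplest -1
RB: Left { -1 }, Right { 0 } → simplest -1/2
RBB: Left { -1, -1/2 }, Right { 0 } → simplest -1/4
RBBR: Left { -1, -1/2 }, Right { -1/4, 0 } → simplest -3/8
RBBRR: Left { -1, -1/2 }, Right { -3/8, -1/4, 0 } → simplest -7/16
RBBRRR: Left { -1, -1/2 }, Right { -7/16, -3/8, -1/4, 0 } → simplest -15/32
RBBRRRR: Left { -1, -1/2 }, Right { -15/32, -7/16, -3/8, -1/4, 0 } → simplest -31/64
RBBRRRRR: Left { -1, -1/2 }, Right { -31/64, -15/32, -7/16, -3/8, -1/4, 0 } → simplest -63/128
RBBRRRRRB: Left { -1, -1/2, -63/128 }, Right { -31/64, -15/32, -7/16, -3/8, -1/4, 0 } → simplest -125/256
RBBRRRRRBB: Left { -1, -1/2, -63/128, -125/256 }, Right { -31/64, -15/32, -7/16, -3/8, -1/4, 0 } → simplest -249/512
RBBRRRRRBBR: Left { -1, -1/2, -63/128, -125/256 }, Right { -249/512, -31/64, -15/32, -7/16, -3/8, -1/4, 0 } → simplest -499/1024
RBBRRRRRBBRB: Left { -1, -1/2, -63/128, -125/256, -499/1024 }, Right { -249/512, -31/64, -15/32, -7/16, -3/8, -1/4, 0 } → simplest -997/2048
RBBRRRRRBBRBR: Left { -1, -1/2, -63/128, -125/256, -499/1024 }, Right { -997/2048, -249/512, -31/64, -15/32, -7/16, -3/8, -1/4, 0 } → simplest -1995/4096
RBBRRRRRBBRBRR: Left { -1, -1/2, -63/128, -125/256, -499/1024 }, Right { -1995/4096, -997/2048, -249/512, -31/64, -15/32, -7/16, -3/8, -1/4, 0 } → simplest -3991/8192

-3991/8192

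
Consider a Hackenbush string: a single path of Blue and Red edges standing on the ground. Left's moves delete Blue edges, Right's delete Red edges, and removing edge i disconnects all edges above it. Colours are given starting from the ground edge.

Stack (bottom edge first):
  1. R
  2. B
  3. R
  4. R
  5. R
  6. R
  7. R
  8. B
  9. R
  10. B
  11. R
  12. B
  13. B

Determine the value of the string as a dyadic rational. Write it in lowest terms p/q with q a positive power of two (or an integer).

Recurse on prefixes of the 13-edge string R B R R R R R B R B R B B:
step 1: add R to get R; options L={ none } R={ 0 } — -1
step 2: add B to get RB; options L={ -1 } R={ 0 } — -1/2
step 3: add R to get RBR; options L={ -1 } R={ -1/2; 0 } — -3/4
step 4: add R to get RBRR; options L={ -1 } R={ -3/4; -1/2; 0 } — -7/8
step 5: add R to get RBRRR; options L={ -1 } R={ -7/8; -3/4; -1/2; 0 } — -15/16
step 6: add R to get RBRRRR; options L={ -1 } R={ -15/16; -7/8; -3/4; -1/2; 0 } — -31/32
step 7: add R to get RBRRRRR; options L={ -1 } R={ -31/32; -15/16; -7/8; -3/4; -1/2; 0 } — -63/64
step 8: add B to get RBRRRRRB; options L={ -1; -63/64 } R={ -31/32; -15/16; -7/8; -3/4; -1/2; 0 } — -125/128
step 9: add R to get RBRRRRRBR; options L={ -1; -63/64 } R={ -125/128; -31/32; -15/16; -7/8; -3/4; -1/2; 0 } — -251/256
step 10: add B to get RBRRRRRBRB; options L={ -1; -63/64; -251/256 } R={ -125/128; -31/32; -15/16; -7/8; -3/4; -1/2; 0 } — -501/512
step 11: add R to get RBRRRRRBRBR; options L={ -1; -63/64; -251/256 } R={ -501/512; -125/128; -31/32; -15/16; -7/8; -3/4; -1/2; 0 } — -1003/1024
step 12: add B to get RBRRRRRBRBRB; options L={ -1; -63/64; -251/256; -1003/1024 } R={ -501/512; -125/128; -31/32; -15/16; -7/8; -3/4; -1/2; 0 } — -2005/2048
step 13: add B to get RBRRRRRBRBRBB; options L={ -1; -63/64; -251/256; -1003/1024; -2005/2048 } R={ -501/512; -125/128; -31/32; -15/16; -7/8; -3/4; -1/2; 0 } — -4009/4096

-4009/4096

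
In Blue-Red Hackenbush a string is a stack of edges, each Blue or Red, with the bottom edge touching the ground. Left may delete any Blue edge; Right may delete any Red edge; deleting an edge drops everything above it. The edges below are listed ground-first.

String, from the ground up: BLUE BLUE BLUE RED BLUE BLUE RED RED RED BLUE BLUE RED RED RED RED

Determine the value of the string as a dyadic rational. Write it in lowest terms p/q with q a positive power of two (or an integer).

1 of 15 · B · max L 0 · min R +∞ ⇒ 1
2 of 15 · BB · max L 1 · min R +∞ ⇒ 2
3 of 15 · BBB · max L 2 · min R +∞ ⇒ 3
4 of 15 · BBBR · max L 2 · min R 3 ⇒ 5/2
5 of 15 · BBBRB · max L 5/2 · min R 3 ⇒ 11/4
6 of 15 · BBBRBB · max L 11/4 · min R 3 ⇒ 23/8
7 of 15 · BBBRBBR · max L 11/4 · min R 23/8 ⇒ 45/16
8 of 15 · BBBRBBRR · max L 11/4 · min R 45/16 ⇒ 89/32
9 of 15 · BBBRBBRRR · max L 11/4 · min R 89/32 ⇒ 177/64
10 of 15 · BBBRBBRRRB · max L 177/64 · min R 89/32 ⇒ 355/128
11 of 15 · BBBRBBRRRBB · max L 355/128 · min R 89/32 ⇒ 711/256
12 of 15 · BBBRBBRRRBBR · max L 355/128 · min R 711/256 ⇒ 1421/512
13 of 15 · BBBRBBRRRBBRR · max L 355/128 · min R 1421/512 ⇒ 2841/1024
14 of 15 · BBBRBBRRRBBRRR · max L 355/128 · min R 2841/1024 ⇒ 5681/2048
15 of 15 · BBBRBBRRRBBRRRR · max L 355/128 · min R 5681/2048 ⇒ 11361/4096

11361/4096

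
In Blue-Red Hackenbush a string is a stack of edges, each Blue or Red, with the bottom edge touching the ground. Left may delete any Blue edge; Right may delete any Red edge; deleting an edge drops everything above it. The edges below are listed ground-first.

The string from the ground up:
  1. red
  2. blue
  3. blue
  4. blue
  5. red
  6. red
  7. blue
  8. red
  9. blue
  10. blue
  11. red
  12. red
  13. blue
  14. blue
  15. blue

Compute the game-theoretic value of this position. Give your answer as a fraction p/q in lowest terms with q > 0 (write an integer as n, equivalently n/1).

-3377/16384

v_1 [r]  L=[—]  R=[0]  ⇒ -1
v_2 [rb]  L=[-1]  R=[0]  ⇒ -1/2
v_3 [rbb]  L=[-1; -1/2]  R=[0]  ⇒ -1/4
v_4 [rbbb]  L=[-1; -1/2; -1/4]  R=[0]  ⇒ -1/8
v_5 [rbbbr]  L=[-1; -1/2; -1/4]  R=[-1/8; 0]  ⇒ -3/16
v_6 [rbbbrr]  L=[-1; -1/2; -1/4]  R=[-3/16; -1/8; 0]  ⇒ -7/32
v_7 [rbbbrrb]  L=[-1; -1/2; -1/4; -7/32]  R=[-3/16; -1/8; 0]  ⇒ -13/64
v_8 [rbbbrrbr]  L=[-1; -1/2; -1/4; -7/32]  R=[-13/64; -3/16; -1/8; 0]  ⇒ -27/128
v_9 [rbbbrrbrb]  L=[-1; -1/2; -1/4; -7/32; -27/128]  R=[-13/64; -3/16; -1/8; 0]  ⇒ -53/256
v_10 [rbbbrrbrbb]  L=[-1; -1/2; -1/4; -7/32; -27/128; -53/256]  R=[-13/64; -3/16; -1/8; 0]  ⇒ -105/512
v_11 [rbbbrrbrbbr]  L=[-1; -1/2; -1/4; -7/32; -27/128; -53/256]  R=[-105/512; -13/64; -3/16; -1/8; 0]  ⇒ -211/1024
v_12 [rbbbrrbrbbrr]  L=[-1; -1/2; -1/4; -7/32; -27/128; -53/256]  R=[-211/1024; -105/512; -13/64; -3/16; -1/8; 0]  ⇒ -423/2048
v_13 [rbbbrrbrbbrrb]  L=[-1; -1/2; -1/4; -7/32; -27/128; -53/256; -423/2048]  R=[-211/1024; -105/512; -13/64; -3/16; -1/8; 0]  ⇒ -845/4096
v_14 [rbbbrrbrbbrrbb]  L=[-1; -1/2; -1/4; -7/32; -27/128; -53/256; -423/2048; -845/4096]  R=[-211/1024; -105/512; -13/64; -3/16; -1/8; 0]  ⇒ -1689/8192
v_15 [rbbbrrbrbbrrbbb]  L=[-1; -1/2; -1/4; -7/32; -27/128; -53/256; -423/2048; -845/4096; -1689/8192]  R=[-211/1024; -105/512; -13/64; -3/16; -1/8; 0]  ⇒ -3377/16384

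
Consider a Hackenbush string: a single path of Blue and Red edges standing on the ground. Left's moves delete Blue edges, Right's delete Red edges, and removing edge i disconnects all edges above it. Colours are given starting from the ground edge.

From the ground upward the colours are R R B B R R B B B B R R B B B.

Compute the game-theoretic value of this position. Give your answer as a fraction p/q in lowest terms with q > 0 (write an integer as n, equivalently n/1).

R: Left { ∅ }, Right { 0 } -> simplest -1
RR: Left { ∅ }, Right { -1,0 } -> simplest -2
RRB: Left { -2 }, Right { -1,0 } -> simplest -3/2
RRBB: Left { -2,-3/2 }, Right { -1,0 } -> simplest -5/4
RRBBR: Left { -2,-3/2 }, Right { -5/4,-1,0 } -> simplest -11/8
RRBBRR: Left { -2,-3/2 }, Right { -11/8,-5/4,-1,0 } -> simplest -23/16
RRBBRRB: Left { -2,-3/2,-23/16 }, Right { -11/8,-5/4,-1,0 } -> simplest -45/32
RRBBRRBB: Left { -2,-3/2,-23/16,-45/32 }, Right { -11/8,-5/4,-1,0 } -> simplest -89/64
RRBBRRBBB: Left { -2,-3/2,-23/16,-45/32,-89/64 }, Right { -11/8,-5/4,-1,0 } -> simplest -177/128
RRBBRRBBBB: Left { -2,-3/2,-23/16,-45/32,-89/64,-177/128 }, Right { -11/8,-5/4,-1,0 } -> simplest -353/256
RRBBRRBBBBR: Left { -2,-3/2,-23/16,-45/32,-89/64,-177/128 }, Right { -353/256,-11/8,-5/4,-1,0 } -> simplest -707/512
RRBBRRBBBBRR: Left { -2,-3/2,-23/16,-45/32,-89/64,-177/128 }, Right { -707/512,-353/256,-11/8,-5/4,-1,0 } -> simplest -1415/1024
RRBBRRBBBBRRB: Left { -2,-3/2,-23/16,-45/32,-89/64,-177/128,-1415/1024 }, Right { -707/512,-353/256,-11/8,-5/4,-1,0 } -> simplest -2829/2048
RRBBRRBBBBRRBB: Left { -2,-3/2,-23/16,-45/32,-89/64,-177/128,-1415/1024,-2829/2048 }, Right { -707/512,-353/256,-11/8,-5/4,-1,0 } -> simplest -5657/4096
RRBBRRBBBBRRBBB: Left { -2,-3/2,-23/16,-45/32,-89/64,-177/128,-1415/1024,-2829/2048,-5657/4096 }, Right { -707/512,-353/256,-11/8,-5/4,-1,0 } -> simplest -11313/8192

-11313/8192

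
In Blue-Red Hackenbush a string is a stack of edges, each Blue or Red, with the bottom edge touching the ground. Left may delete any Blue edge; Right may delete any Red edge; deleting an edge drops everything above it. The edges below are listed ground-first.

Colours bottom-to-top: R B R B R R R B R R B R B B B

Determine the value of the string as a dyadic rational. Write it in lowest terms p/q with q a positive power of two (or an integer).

-11985/16384

Prefix values for R B R B R R R B R R B R B B B via {L|R} + simplicity:
1 of 15 · R · max L −∞ · min R 0 -> -1
2 of 15 · RB · max L -1 · min R 0 -> -1/2
3 of 15 · RBR · max L -1 · min R -1/2 -> -3/4
4 of 15 · RBRB · max L -3/4 · min R -1/2 -> -5/8
5 of 15 · RBRBR · max L -3/4 · min R -5/8 -> -11/16
6 of 15 · RBRBRR · max L -3/4 · min R -11/16 -> -23/32
7 of 15 · RBRBRRR · max L -3/4 · min R -23/32 -> -47/64
8 of 15 · RBRBRRRB · max L -47/64 · min R -23/32 -> -93/128
9 of 15 · RBRBRRRBR · max L -47/64 · min R -93/128 -> -187/256
10 of 15 · RBRBRRRBRR · max L -47/64 · min R -187/256 -> -375/512
11 of 15 · RBRBRRRBRRB · max L -375/512 · min R -187/256 -> -749/1024
12 of 15 · RBRBRRRBRRBR · max L -375/512 · min R -749/1024 -> -1499/2048
13 of 15 · RBRBRRRBRRBRB · max L -1499/2048 · min R -749/1024 -> -2997/4096
14 of 15 · RBRBRRRBRRBRBB · max L -2997/4096 · min R -749/1024 -> -5993/8192
15 of 15 · RBRBRRRBRRBRBBB · max L -5993/8192 · min R -749/1024 -> -11985/16384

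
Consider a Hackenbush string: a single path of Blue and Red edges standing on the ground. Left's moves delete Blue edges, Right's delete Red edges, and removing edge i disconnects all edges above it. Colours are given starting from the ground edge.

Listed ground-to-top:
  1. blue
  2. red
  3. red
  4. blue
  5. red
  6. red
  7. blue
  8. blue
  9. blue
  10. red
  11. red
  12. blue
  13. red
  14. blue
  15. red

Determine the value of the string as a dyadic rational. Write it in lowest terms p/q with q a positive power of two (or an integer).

val_1 [b]  L=[0]  R=[(no moves)]  gives 1
val_2 [br]  L=[0]  R=[1]  gives 1/2
val_3 [brr]  L=[0]  R=[1/2; 1]  gives 1/4
val_4 [brrb]  L=[0; 1/4]  R=[1/2; 1]  gives 3/8
val_5 [brrbr]  L=[0; 1/4]  R=[3/8; 1/2; 1]  gives 5/16
val_6 [brrbrr]  L=[0; 1/4]  R=[5/16; 3/8; 1/2; 1]  gives 9/32
val_7 [brrbrrb]  L=[0; 1/4; 9/32]  R=[5/16; 3/8; 1/2; 1]  gives 19/64
val_8 [brrbrrbb]  L=[0; 1/4; 9/32; 19/64]  R=[5/16; 3/8; 1/2; 1]  gives 39/128
val_9 [brrbrrbbb]  L=[0; 1/4; 9/32; 19/64; 39/128]  R=[5/16; 3/8; 1/2; 1]  gives 79/256
val_10 [brrbrrbbbr]  L=[0; 1/4; 9/32; 19/64; 39/128]  R=[79/256; 5/16; 3/8; 1/2; 1]  gives 157/512
val_11 [brrbrrbbbrr]  L=[0; 1/4; 9/32; 19/64; 39/128]  R=[157/512; 79/256; 5/16; 3/8; 1/2; 1]  gives 313/1024
val_12 [brrbrrbbbrrb]  L=[0; 1/4; 9/32; 19/64; 39/128; 313/1024]  R=[157/512; 79/256; 5/16; 3/8; 1/2; 1]  gives 627/2048
val_13 [brrbrrbbbrrbr]  L=[0; 1/4; 9/32; 19/64; 39/128; 313/1024]  R=[627/2048; 157/512; 79/256; 5/16; 3/8; 1/2; 1]  gives 1253/4096
val_14 [brrbrrbbbrrbrb]  L=[0; 1/4; 9/32; 19/64; 39/128; 313/1024; 1253/4096]  R=[627/2048; 157/512; 79/256; 5/16; 3/8; 1/2; 1]  gives 2507/8192
val_15 [brrbrrbbbrrbrbr]  L=[0; 1/4; 9/32; 19/64; 39/128; 313/1024; 1253/4096]  R=[2507/8192; 627/2048; 157/512; 79/256; 5/16; 3/8; 1/2; 1]  gives 5013/16384

5013/16384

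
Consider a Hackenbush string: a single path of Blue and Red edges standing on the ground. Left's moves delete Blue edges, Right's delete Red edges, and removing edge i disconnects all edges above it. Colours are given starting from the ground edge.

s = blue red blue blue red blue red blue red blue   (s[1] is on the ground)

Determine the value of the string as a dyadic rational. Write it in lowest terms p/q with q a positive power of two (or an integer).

Recurse on prefixes of the 10-edge string blue red blue blue red blue red blue red blue:
1 of 10 · b · max L 0 · min R +∞ ⇒ 1
2 of 10 · br · max L 0 · min R 1 ⇒ 1/2
3 of 10 · brb · max L 1/2 · min R 1 ⇒ 3/4
4 of 10 · brbb · max L 3/4 · min R 1 ⇒ 7/8
5 of 10 · brbbr · max L 3/4 · min R 7/8 ⇒ 13/16
6 of 10 · brbbrb · max L 13/16 · min R 7/8 ⇒ 27/32
7 of 10 · brbbrbr · max L 13/16 · min R 27/32 ⇒ 53/64
8 of 10 · brbbrbrb · max L 53/64 · min R 27/32 ⇒ 107/128
9 of 10 · brbbrbrbr · max L 53/64 · min R 107/128 ⇒ 213/256
10 of 10 · brbbrbrbrb · max L 213/256 · min R 107/128 ⇒ 427/512

427/512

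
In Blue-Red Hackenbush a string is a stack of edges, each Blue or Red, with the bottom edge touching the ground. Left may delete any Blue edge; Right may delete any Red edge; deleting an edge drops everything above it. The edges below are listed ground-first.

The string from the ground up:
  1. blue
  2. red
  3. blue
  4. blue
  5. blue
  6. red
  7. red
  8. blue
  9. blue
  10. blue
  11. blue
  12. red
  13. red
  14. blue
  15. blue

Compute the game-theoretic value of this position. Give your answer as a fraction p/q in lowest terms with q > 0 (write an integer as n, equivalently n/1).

14823/16384

1 of 15 · b · max L 0 · min R +∞ → 1
2 of 15 · br · max L 0 · min R 1 → 1/2
3 of 15 · brb · max L 1/2 · min R 1 → 3/4
4 of 15 · brbb · max L 3/4 · min R 1 → 7/8
5 of 15 · brbbb · max L 7/8 · min R 1 → 15/16
6 of 15 · brbbbr · max L 7/8 · min R 15/16 → 29/32
7 of 15 · brbbbrr · max L 7/8 · min R 29/32 → 57/64
8 of 15 · brbbbrrb · max L 57/64 · min R 29/32 → 115/128
9 of 15 · brbbbrrbb · max L 115/128 · min R 29/32 → 231/256
10 of 15 · brbbbrrbbb · max L 231/256 · min R 29/32 → 463/512
11 of 15 · brbbbrrbbbb · max L 463/512 · min R 29/32 → 927/1024
12 of 15 · brbbbrrbbbbr · max L 463/512 · min R 927/1024 → 1853/2048
13 of 15 · brbbbrrbbbbrr · max L 463/512 · min R 1853/2048 → 3705/4096
14 of 15 · brbbbrrbbbbrrb · max L 3705/4096 · min R 1853/2048 → 7411/8192
15 of 15 · brbbbrrbbbbrrbb · max L 7411/8192 · min R 1853/2048 → 14823/16384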